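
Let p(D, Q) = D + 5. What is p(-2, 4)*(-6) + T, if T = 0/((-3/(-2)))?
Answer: -18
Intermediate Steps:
p(D, Q) = 5 + D
T = 0 (T = 0/((-3*(-1/2))) = 0/(3/2) = 0*(2/3) = 0)
p(-2, 4)*(-6) + T = (5 - 2)*(-6) + 0 = 3*(-6) + 0 = -18 + 0 = -18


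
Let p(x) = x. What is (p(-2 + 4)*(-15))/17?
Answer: -30/17 ≈ -1.7647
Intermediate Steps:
(p(-2 + 4)*(-15))/17 = ((-2 + 4)*(-15))/17 = (2*(-15))*(1/17) = -30*1/17 = -30/17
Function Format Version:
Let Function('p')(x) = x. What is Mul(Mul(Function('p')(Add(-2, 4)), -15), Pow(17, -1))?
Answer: Rational(-30, 17) ≈ -1.7647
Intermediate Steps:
Mul(Mul(Function('p')(Add(-2, 4)), -15), Pow(17, -1)) = Mul(Mul(Add(-2, 4), -15), Pow(17, -1)) = Mul(Mul(2, -15), Rational(1, 17)) = Mul(-30, Rational(1, 17)) = Rational(-30, 17)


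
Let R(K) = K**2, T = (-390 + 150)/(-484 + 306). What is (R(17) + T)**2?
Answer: 667757281/7921 ≈ 84302.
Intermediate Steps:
T = 120/89 (T = -240/(-178) = -240*(-1/178) = 120/89 ≈ 1.3483)
(R(17) + T)**2 = (17**2 + 120/89)**2 = (289 + 120/89)**2 = (25841/89)**2 = 667757281/7921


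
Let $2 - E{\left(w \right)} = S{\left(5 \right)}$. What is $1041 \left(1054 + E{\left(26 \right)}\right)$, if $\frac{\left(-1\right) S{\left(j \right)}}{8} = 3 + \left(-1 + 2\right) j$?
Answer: $1165920$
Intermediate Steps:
$S{\left(j \right)} = -24 - 8 j$ ($S{\left(j \right)} = - 8 \left(3 + \left(-1 + 2\right) j\right) = - 8 \left(3 + 1 j\right) = - 8 \left(3 + j\right) = -24 - 8 j$)
$E{\left(w \right)} = 66$ ($E{\left(w \right)} = 2 - \left(-24 - 40\right) = 2 - -64 = 2 + 64 = 66$)
$1041 \left(1054 + E{\left(26 \right)}\right) = 1041 \left(1054 + 66\right) = 1041 \cdot 1120 = 1165920$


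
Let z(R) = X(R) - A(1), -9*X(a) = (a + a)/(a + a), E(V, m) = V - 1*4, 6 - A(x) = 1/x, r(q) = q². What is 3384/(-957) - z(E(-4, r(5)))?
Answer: 4522/2871 ≈ 1.5751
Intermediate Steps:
A(x) = 6 - 1/x
E(V, m) = -4 + V (E(V, m) = V - 4 = -4 + V)
X(a) = -⅑ (X(a) = -(a + a)/(9*(a + a)) = -2*a/(9*(2*a)) = -2*a*1/(2*a)/9 = -⅑*1 = -⅑)
z(R) = -46/9 (z(R) = -⅑ - (6 - 1/1) = -⅑ - (6 - 1*1) = -⅑ - (6 - 1) = -⅑ - 1*5 = -⅑ - 5 = -46/9)
3384/(-957) - z(E(-4, r(5))) = 3384/(-957) - 1*(-46/9) = 3384*(-1/957) + 46/9 = -1128/319 + 46/9 = 4522/2871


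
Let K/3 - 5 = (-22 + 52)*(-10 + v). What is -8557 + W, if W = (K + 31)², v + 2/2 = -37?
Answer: 18258519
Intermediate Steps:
v = -38 (v = -1 - 37 = -38)
K = -4305 (K = 15 + 3*((-22 + 52)*(-10 - 38)) = 15 + 3*(30*(-48)) = 15 + 3*(-1440) = 15 - 4320 = -4305)
W = 18267076 (W = (-4305 + 31)² = (-4274)² = 18267076)
-8557 + W = -8557 + 18267076 = 18258519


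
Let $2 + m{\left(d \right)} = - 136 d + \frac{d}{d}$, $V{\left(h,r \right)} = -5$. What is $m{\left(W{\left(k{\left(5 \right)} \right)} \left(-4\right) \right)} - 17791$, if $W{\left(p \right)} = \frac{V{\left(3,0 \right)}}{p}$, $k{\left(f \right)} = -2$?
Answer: $-16432$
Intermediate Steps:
$W{\left(p \right)} = - \frac{5}{p}$
$m{\left(d \right)} = -1 - 136 d$ ($m{\left(d \right)} = -2 - \left(136 d - \frac{d}{d}\right) = -2 - \left(-1 + 136 d\right) = -1 - 136 d$)
$m{\left(W{\left(k{\left(5 \right)} \right)} \left(-4\right) \right)} - 17791 = \left(-1 - 136 - \frac{5}{-2} \left(-4\right)\right) - 17791 = \left(-1 - 136 \left(-5\right) \left(- \frac{1}{2}\right) \left(-4\right)\right) - 17791 = \left(-1 - 136 \cdot \frac{5}{2} \left(-4\right)\right) - 17791 = \left(-1 - -1360\right) - 17791 = \left(-1 + 1360\right) - 17791 = 1359 - 17791 = -16432$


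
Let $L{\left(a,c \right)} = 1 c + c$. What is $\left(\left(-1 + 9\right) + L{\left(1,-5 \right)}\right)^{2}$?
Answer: $4$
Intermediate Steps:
$L{\left(a,c \right)} = 2 c$ ($L{\left(a,c \right)} = c + c = 2 c$)
$\left(\left(-1 + 9\right) + L{\left(1,-5 \right)}\right)^{2} = \left(\left(-1 + 9\right) + 2 \left(-5\right)\right)^{2} = \left(8 - 10\right)^{2} = \left(-2\right)^{2} = 4$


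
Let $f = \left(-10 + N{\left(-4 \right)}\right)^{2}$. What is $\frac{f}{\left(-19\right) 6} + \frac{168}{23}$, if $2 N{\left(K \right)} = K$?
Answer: $\frac{2640}{437} \approx 6.0412$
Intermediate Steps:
$N{\left(K \right)} = \frac{K}{2}$
$f = 144$ ($f = \left(-10 + \frac{1}{2} \left(-4\right)\right)^{2} = \left(-10 - 2\right)^{2} = \left(-12\right)^{2} = 144$)
$\frac{f}{\left(-19\right) 6} + \frac{168}{23} = \frac{144}{\left(-19\right) 6} + \frac{168}{23} = \frac{144}{-114} + 168 \cdot \frac{1}{23} = 144 \left(- \frac{1}{114}\right) + \frac{168}{23} = - \frac{24}{19} + \frac{168}{23} = \frac{2640}{437}$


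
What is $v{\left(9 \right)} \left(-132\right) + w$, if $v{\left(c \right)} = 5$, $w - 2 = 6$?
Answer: $-652$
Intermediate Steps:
$w = 8$ ($w = 2 + 6 = 8$)
$v{\left(9 \right)} \left(-132\right) + w = 5 \left(-132\right) + 8 = -660 + 8 = -652$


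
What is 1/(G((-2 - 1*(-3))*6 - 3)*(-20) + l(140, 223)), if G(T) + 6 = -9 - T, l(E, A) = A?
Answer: 1/583 ≈ 0.0017153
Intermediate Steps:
G(T) = -15 - T (G(T) = -6 + (-9 - T) = -15 - T)
1/(G((-2 - 1*(-3))*6 - 3)*(-20) + l(140, 223)) = 1/((-15 - ((-2 - 1*(-3))*6 - 3))*(-20) + 223) = 1/((-15 - ((-2 + 3)*6 - 3))*(-20) + 223) = 1/((-15 - (1*6 - 3))*(-20) + 223) = 1/((-15 - (6 - 3))*(-20) + 223) = 1/((-15 - 1*3)*(-20) + 223) = 1/((-15 - 3)*(-20) + 223) = 1/(-18*(-20) + 223) = 1/(360 + 223) = 1/583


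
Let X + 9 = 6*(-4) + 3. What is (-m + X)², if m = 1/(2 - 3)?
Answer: 841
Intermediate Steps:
m = -1 (m = 1/(-1) = -1)
X = -30 (X = -9 + (6*(-4) + 3) = -9 + (-24 + 3) = -9 - 21 = -30)
(-m + X)² = (-1*(-1) - 30)² = (1 - 30)² = (-29)² = 841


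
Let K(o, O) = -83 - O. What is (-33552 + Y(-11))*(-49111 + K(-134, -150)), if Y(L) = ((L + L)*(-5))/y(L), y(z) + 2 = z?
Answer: 21397210584/13 ≈ 1.6459e+9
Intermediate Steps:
y(z) = -2 + z
Y(L) = -10*L/(-2 + L) (Y(L) = ((L + L)*(-5))/(-2 + L) = ((2*L)*(-5))/(-2 + L) = (-10*L)/(-2 + L) = -10*L/(-2 + L))
(-33552 + Y(-11))*(-49111 + K(-134, -150)) = (-33552 - 10*(-11)/(-2 - 11))*(-49111 + (-83 - 1*(-150))) = (-33552 - 10*(-11)/(-13))*(-49111 + (-83 + 150)) = (-33552 - 10*(-11)*(-1/13))*(-49111 + 67) = (-33552 - 110/13)*(-49044) = -436286/13*(-49044) = 21397210584/13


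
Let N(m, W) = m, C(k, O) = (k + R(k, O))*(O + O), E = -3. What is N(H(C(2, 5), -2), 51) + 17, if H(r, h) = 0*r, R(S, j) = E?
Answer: 17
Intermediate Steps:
R(S, j) = -3
C(k, O) = 2*O*(-3 + k) (C(k, O) = (k - 3)*(O + O) = (-3 + k)*(2*O) = 2*O*(-3 + k))
H(r, h) = 0
N(H(C(2, 5), -2), 51) + 17 = 0 + 17 = 17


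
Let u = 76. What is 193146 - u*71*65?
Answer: -157594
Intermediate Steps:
193146 - u*71*65 = 193146 - 76*71*65 = 193146 - 5396*65 = 193146 - 1*350740 = 193146 - 350740 = -157594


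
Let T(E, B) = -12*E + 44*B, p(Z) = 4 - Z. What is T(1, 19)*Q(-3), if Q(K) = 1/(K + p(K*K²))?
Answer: 206/7 ≈ 29.429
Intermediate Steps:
Q(K) = 1/(4 + K - K³) (Q(K) = 1/(K + (4 - K*K²)) = 1/(K + (4 - K³)) = 1/(4 + K - K³))
T(1, 19)*Q(-3) = (-12*1 + 44*19)/(4 - 3 - 1*(-3)³) = (-12 + 836)/(4 - 3 - 1*(-27)) = 824/(4 - 3 + 27) = 824/28 = 824*(1/28) = 206/7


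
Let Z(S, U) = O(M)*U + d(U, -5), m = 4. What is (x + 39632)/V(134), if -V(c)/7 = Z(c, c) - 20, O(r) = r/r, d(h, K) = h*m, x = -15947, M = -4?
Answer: -4737/910 ≈ -5.2055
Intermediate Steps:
d(h, K) = 4*h (d(h, K) = h*4 = 4*h)
O(r) = 1
Z(S, U) = 5*U (Z(S, U) = 1*U + 4*U = U + 4*U = 5*U)
V(c) = 140 - 35*c (V(c) = -7*(5*c - 20) = -7*(-20 + 5*c) = 140 - 35*c)
(x + 39632)/V(134) = (-15947 + 39632)/(140 - 35*134) = 23685/(140 - 4690) = 23685/(-4550) = 23685*(-1/4550) = -4737/910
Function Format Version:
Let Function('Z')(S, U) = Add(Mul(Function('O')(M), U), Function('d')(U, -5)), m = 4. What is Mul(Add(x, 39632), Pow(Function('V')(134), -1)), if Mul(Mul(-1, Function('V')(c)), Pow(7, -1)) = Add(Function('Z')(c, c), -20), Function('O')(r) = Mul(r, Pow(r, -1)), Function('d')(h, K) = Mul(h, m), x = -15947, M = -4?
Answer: Rational(-4737, 910) ≈ -5.2055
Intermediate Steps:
Function('d')(h, K) = Mul(4, h) (Function('d')(h, K) = Mul(h, 4) = Mul(4, h))
Function('O')(r) = 1
Function('Z')(S, U) = Mul(5, U) (Function('Z')(S, U) = Add(Mul(1, U), Mul(4, U)) = Add(U, Mul(4, U)) = Mul(5, U))
Function('V')(c) = Add(140, Mul(-35, c)) (Function('V')(c) = Mul(-7, Add(Mul(5, c), -20)) = Mul(-7, Add(-20, Mul(5, c))) = Add(140, Mul(-35, c)))
Mul(Add(x, 39632), Pow(Function('V')(134), -1)) = Mul(Add(-15947, 39632), Pow(Add(140, Mul(-35, 134)), -1)) = Mul(23685, Pow(Add(140, -4690), -1)) = Mul(23685, Pow(-4550, -1)) = Mul(23685, Rational(-1, 4550)) = Rational(-4737, 910)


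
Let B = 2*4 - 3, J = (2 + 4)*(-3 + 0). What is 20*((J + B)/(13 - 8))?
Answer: -52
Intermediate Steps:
J = -18 (J = 6*(-3) = -18)
B = 5 (B = 8 - 3 = 5)
20*((J + B)/(13 - 8)) = 20*((-18 + 5)/(13 - 8)) = 20*(-13/5) = -52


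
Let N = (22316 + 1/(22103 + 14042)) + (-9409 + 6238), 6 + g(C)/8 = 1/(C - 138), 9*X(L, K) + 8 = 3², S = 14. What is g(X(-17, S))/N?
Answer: -359281300/143127844711 ≈ -0.0025102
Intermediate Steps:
X(L, K) = ⅑ (X(L, K) = -8/9 + (⅑)*3² = -8/9 + (⅑)*9 = -8/9 + 1 = ⅑)
g(C) = -48 + 8/(-138 + C) (g(C) = -48 + 8/(C - 138) = -48 + 8/(-138 + C))
N = 691996026/36145 (N = (22316 + 1/36145) - 3171 = 806611821/36145 - 3171 = 691996026/36145 ≈ 19145.)
g(X(-17, S))/N = (8*(829 - 6*⅑)/(-138 + ⅑))/(691996026/36145) = (8*(829 - ⅔)/(-1241/9))*(36145/691996026) = (8*(-9/1241)*(2485/3))*(36145/691996026) = -59640/1241*36145/691996026 = -359281300/143127844711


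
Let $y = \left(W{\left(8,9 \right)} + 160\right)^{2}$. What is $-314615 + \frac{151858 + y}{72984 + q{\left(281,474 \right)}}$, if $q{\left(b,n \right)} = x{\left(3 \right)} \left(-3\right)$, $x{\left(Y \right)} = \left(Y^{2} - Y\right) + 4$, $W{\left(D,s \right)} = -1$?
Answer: $- \frac{22952245571}{72954} \approx -3.1461 \cdot 10^{5}$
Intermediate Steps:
$x{\left(Y \right)} = 4 + Y^{2} - Y$
$q{\left(b,n \right)} = -30$ ($q{\left(b,n \right)} = \left(4 + 3^{2} - 3\right) \left(-3\right) = \left(4 + 9 - 3\right) \left(-3\right) = 10 \left(-3\right) = -30$)
$y = 25281$ ($y = \left(-1 + 160\right)^{2} = 159^{2} = 25281$)
$-314615 + \frac{151858 + y}{72984 + q{\left(281,474 \right)}} = -314615 + \frac{151858 + 25281}{72984 - 30} = -314615 + \frac{177139}{72954} = - \frac{22952245571}{72954}$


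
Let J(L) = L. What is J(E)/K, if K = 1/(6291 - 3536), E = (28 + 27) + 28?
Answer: 228665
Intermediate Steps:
E = 83 (E = 55 + 28 = 83)
K = 1/2755 ≈ 0.00036298
J(E)/K = 83/(1/2755) = 83*2755 = 228665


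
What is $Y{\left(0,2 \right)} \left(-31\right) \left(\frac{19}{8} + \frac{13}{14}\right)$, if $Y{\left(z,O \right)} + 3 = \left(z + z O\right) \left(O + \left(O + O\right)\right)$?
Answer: $\frac{17205}{56} \approx 307.23$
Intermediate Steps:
$Y{\left(z,O \right)} = -3 + 3 O \left(z + O z\right)$ ($Y{\left(z,O \right)} = -3 + \left(z + z O\right) \left(O + \left(O + O\right)\right) = -3 + \left(z + O z\right) \left(O + 2 O\right) = -3 + \left(z + O z\right) 3 O = -3 + 3 O \left(z + O z\right)$)
$Y{\left(0,2 \right)} \left(-31\right) \left(\frac{19}{8} + \frac{13}{14}\right) = \left(-3 + 3 \cdot 2 \cdot 0 + 3 \cdot 0 \cdot 2^{2}\right) \left(-31\right) \left(\frac{19}{8} + \frac{13}{14}\right) = \left(-3 + 0 + 3 \cdot 0 \cdot 4\right) \left(-31\right) \left(19 \cdot \frac{1}{8} + 13 \cdot \frac{1}{14}\right) = \left(-3 + 0 + 0\right) \left(-31\right) \left(\frac{19}{8} + \frac{13}{14}\right) = \left(-3\right) \left(-31\right) \frac{185}{56} = 93 \cdot \frac{185}{56} = \frac{17205}{56}$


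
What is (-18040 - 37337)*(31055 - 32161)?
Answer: 61246962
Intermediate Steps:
(-18040 - 37337)*(31055 - 32161) = -55377*(-1106) = 61246962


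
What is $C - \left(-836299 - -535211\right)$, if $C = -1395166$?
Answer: $-1094078$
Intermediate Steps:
$C - \left(-836299 - -535211\right) = -1395166 - \left(-836299 - -535211\right) = -1395166 - \left(-836299 + 535211\right) = -1395166 - -301088 = -1395166 + 301088 = -1094078$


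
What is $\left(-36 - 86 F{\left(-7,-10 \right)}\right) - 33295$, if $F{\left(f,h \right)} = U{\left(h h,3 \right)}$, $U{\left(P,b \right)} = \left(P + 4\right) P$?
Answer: $-927731$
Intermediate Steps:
$U{\left(P,b \right)} = P \left(4 + P\right)$ ($U{\left(P,b \right)} = \left(4 + P\right) P = P \left(4 + P\right)$)
$F{\left(f,h \right)} = h^{2} \left(4 + h^{2}\right)$ ($F{\left(f,h \right)} = h h \left(4 + h h\right) = h^{2} \left(4 + h^{2}\right)$)
$\left(-36 - 86 F{\left(-7,-10 \right)}\right) - 33295 = \left(-36 - 86 \left(-10\right)^{2} \left(4 + \left(-10\right)^{2}\right)\right) - 33295 = \left(-36 - 86 \cdot 100 \left(4 + 100\right)\right) - 33295 = \left(-36 - 86 \cdot 100 \cdot 104\right) - 33295 = \left(-36 - 894400\right) - 33295 = -894436 - 33295 = -927731$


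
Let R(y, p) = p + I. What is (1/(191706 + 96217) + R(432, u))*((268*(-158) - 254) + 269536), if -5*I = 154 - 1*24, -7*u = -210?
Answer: 261362906034/287923 ≈ 9.0775e+5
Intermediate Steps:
u = 30 (u = -⅐*(-210) = 30)
I = -26 (I = -(154 - 1*24)/5 = -(154 - 24)/5 = -⅕*130 = -26)
R(y, p) = -26 + p (R(y, p) = p - 26 = -26 + p)
(1/(191706 + 96217) + R(432, u))*((268*(-158) - 254) + 269536) = (1/(191706 + 96217) + (-26 + 30))*((268*(-158) - 254) + 269536) = (1/287923 + 4)*((-42344 - 254) + 269536) = (1/287923 + 4)*(-42598 + 269536) = (1151693/287923)*226938 = 261362906034/287923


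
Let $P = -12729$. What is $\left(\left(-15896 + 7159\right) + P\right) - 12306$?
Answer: $-33772$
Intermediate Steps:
$\left(\left(-15896 + 7159\right) + P\right) - 12306 = \left(\left(-15896 + 7159\right) - 12729\right) - 12306 = \left(-8737 - 12729\right) - 12306 = -21466 - 12306 = -33772$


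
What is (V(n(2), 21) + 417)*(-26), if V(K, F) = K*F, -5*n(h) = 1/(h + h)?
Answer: -108147/10 ≈ -10815.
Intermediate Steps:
n(h) = -1/(10*h) (n(h) = -1/(5*(h + h)) = -1/(2*h)/5 = -1/(10*h))
V(K, F) = F*K
(V(n(2), 21) + 417)*(-26) = (21*(-⅒/2) + 417)*(-26) = (21*(-⅒*½) + 417)*(-26) = (21*(-1/20) + 417)*(-26) = (-21/20 + 417)*(-26) = (8319/20)*(-26) = -108147/10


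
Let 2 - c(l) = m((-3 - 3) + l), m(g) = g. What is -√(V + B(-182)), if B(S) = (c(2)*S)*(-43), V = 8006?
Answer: -√54962 ≈ -234.44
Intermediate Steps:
c(l) = 8 - l (c(l) = 2 - ((-3 - 3) + l) = 2 - (-6 + l) = 2 + (6 - l) = 8 - l)
B(S) = -258*S (B(S) = ((8 - 1*2)*S)*(-43) = ((8 - 2)*S)*(-43) = (6*S)*(-43) = -258*S)
-√(V + B(-182)) = -√(8006 - 258*(-182)) = -√(8006 + 46956) = -√54962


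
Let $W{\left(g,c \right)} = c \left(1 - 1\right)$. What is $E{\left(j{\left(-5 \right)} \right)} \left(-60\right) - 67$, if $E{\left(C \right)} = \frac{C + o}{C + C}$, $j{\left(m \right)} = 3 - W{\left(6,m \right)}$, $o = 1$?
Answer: $-107$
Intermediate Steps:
$W{\left(g,c \right)} = 0$ ($W{\left(g,c \right)} = c 0 = 0$)
$j{\left(m \right)} = 3$ ($j{\left(m \right)} = 3 - 0 = 3 + 0 = 3$)
$E{\left(C \right)} = \frac{1 + C}{2 C}$ ($E{\left(C \right)} = \frac{C + 1}{C + C} = \frac{1 + C}{2 C}$)
$E{\left(j{\left(-5 \right)} \right)} \left(-60\right) - 67 = \frac{1 + 3}{2 \cdot 3} \left(-60\right) - 67 = \frac{1}{2} \cdot \frac{1}{3} \cdot 4 \left(-60\right) - 67 = \frac{2}{3} \left(-60\right) - 67 = -40 - 67 = -107$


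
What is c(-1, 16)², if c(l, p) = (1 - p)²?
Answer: 50625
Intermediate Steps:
c(-1, 16)² = ((-1 + 16)²)² = (15²)² = 225² = 50625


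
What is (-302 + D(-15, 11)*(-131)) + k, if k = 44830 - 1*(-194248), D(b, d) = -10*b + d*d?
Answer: 203275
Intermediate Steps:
D(b, d) = d² - 10*b (D(b, d) = -10*b + d² = d² - 10*b)
k = 239078 (k = 44830 + 194248 = 239078)
(-302 + D(-15, 11)*(-131)) + k = (-302 + (11² - 10*(-15))*(-131)) + 239078 = (-302 + (121 + 150)*(-131)) + 239078 = (-302 + 271*(-131)) + 239078 = (-302 - 35501) + 239078 = -35803 + 239078 = 203275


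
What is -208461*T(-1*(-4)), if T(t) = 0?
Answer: 0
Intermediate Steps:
-208461*T(-1*(-4)) = -208461*0 = 0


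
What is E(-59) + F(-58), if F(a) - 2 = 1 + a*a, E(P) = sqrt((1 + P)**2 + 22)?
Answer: 3367 + sqrt(3386) ≈ 3425.2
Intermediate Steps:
E(P) = sqrt(22 + (1 + P)**2)
F(a) = 3 + a**2 (F(a) = 2 + (1 + a*a) = 2 + (1 + a**2) = 3 + a**2)
E(-59) + F(-58) = sqrt(22 + (1 - 59)**2) + (3 + (-58)**2) = sqrt(22 + (-58)**2) + (3 + 3364) = sqrt(22 + 3364) + 3367 = sqrt(3386) + 3367 = 3367 + sqrt(3386)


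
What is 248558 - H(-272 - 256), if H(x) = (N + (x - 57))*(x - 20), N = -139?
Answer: -148194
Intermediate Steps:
H(x) = (-196 + x)*(-20 + x) (H(x) = (-139 + (x - 57))*(x - 20) = (-139 + (-57 + x))*(-20 + x) = (-196 + x)*(-20 + x))
248558 - H(-272 - 256) = 248558 - (3920 + (-272 - 256)² - 216*(-272 - 256)) = 248558 - (3920 + (-528)² - 216*(-528)) = 248558 - (3920 + 278784 + 114048) = 248558 - 1*396752 = 248558 - 396752 = -148194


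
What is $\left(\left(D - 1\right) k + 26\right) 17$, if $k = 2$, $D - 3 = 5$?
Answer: $680$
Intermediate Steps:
$D = 8$ ($D = 3 + 5 = 8$)
$\left(\left(D - 1\right) k + 26\right) 17 = \left(\left(8 - 1\right) 2 + 26\right) 17 = \left(7 \cdot 2 + 26\right) 17 = \left(14 + 26\right) 17 = 40 \cdot 17 = 680$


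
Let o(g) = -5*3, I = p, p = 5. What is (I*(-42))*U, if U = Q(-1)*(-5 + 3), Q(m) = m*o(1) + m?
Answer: 5880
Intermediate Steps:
I = 5
o(g) = -15
Q(m) = -14*m (Q(m) = m*(-15) + m = -15*m + m = -14*m)
U = -28 (U = (-14*(-1))*(-5 + 3) = 14*(-2) = -28)
(I*(-42))*U = (5*(-42))*(-28) = -210*(-28) = 5880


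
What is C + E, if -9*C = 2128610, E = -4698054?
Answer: -44411096/9 ≈ -4.9346e+6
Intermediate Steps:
C = -2128610/9 (C = -1/9*2128610 = -2128610/9 ≈ -2.3651e+5)
C + E = -2128610/9 - 4698054 = -44411096/9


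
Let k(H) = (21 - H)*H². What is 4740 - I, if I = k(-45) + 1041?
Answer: -129951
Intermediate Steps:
k(H) = H²*(21 - H)
I = 134691 (I = (-45)²*(21 - 1*(-45)) + 1041 = 2025*(21 + 45) + 1041 = 2025*66 + 1041 = 133650 + 1041 = 134691)
4740 - I = 4740 - 1*134691 = 4740 - 134691 = -129951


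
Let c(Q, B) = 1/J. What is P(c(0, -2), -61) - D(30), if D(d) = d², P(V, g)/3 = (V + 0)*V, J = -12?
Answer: -43199/48 ≈ -899.98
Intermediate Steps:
c(Q, B) = -1/12 (c(Q, B) = 1/(-12) = -1/12)
P(V, g) = 3*V² (P(V, g) = 3*((V + 0)*V) = 3*(V*V) = 3*V²)
P(c(0, -2), -61) - D(30) = 3*(-1/12)² - 1*30² = 3*(1/144) - 1*900 = 1/48 - 900 = -43199/48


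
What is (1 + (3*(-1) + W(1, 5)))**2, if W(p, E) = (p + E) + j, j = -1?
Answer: 9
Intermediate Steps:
W(p, E) = -1 + E + p (W(p, E) = (p + E) - 1 = (E + p) - 1 = -1 + E + p)
(1 + (3*(-1) + W(1, 5)))**2 = (1 + (3*(-1) + (-1 + 5 + 1)))**2 = (1 + (-3 + 5))**2 = (1 + 2)**2 = 3**2 = 9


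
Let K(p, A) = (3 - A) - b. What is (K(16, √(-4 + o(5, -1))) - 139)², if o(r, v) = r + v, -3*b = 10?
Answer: 158404/9 ≈ 17600.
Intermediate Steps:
b = -10/3 (b = -⅓*10 = -10/3 ≈ -3.3333)
K(p, A) = 19/3 - A (K(p, A) = (3 - A) - 1*(-10/3) = (3 - A) + 10/3 = 19/3 - A)
(K(16, √(-4 + o(5, -1))) - 139)² = ((19/3 - √(-4 + (5 - 1))) - 139)² = ((19/3 - √(-4 + 4)) - 139)² = ((19/3 - √0) - 139)² = ((19/3 - 1*0) - 139)² = ((19/3 + 0) - 139)² = (19/3 - 139)² = (-398/3)² = 158404/9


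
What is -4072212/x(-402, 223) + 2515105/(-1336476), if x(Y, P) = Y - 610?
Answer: 1359967079663/338128428 ≈ 4022.0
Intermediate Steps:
x(Y, P) = -610 + Y
-4072212/x(-402, 223) + 2515105/(-1336476) = -4072212/(-610 - 402) + 2515105/(-1336476) = -4072212/(-1012) + 2515105*(-1/1336476) = -4072212*(-1/1012) - 2515105/1336476 = 1018053/253 - 2515105/1336476 = 1359967079663/338128428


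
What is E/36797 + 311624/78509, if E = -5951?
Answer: 10999621269/2888895673 ≈ 3.8076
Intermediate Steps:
E/36797 + 311624/78509 = -5951/36797 + 311624/78509 = 10999621269/2888895673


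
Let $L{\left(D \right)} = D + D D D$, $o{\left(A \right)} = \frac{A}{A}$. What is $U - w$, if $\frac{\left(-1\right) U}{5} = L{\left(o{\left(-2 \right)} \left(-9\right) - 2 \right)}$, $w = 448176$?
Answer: $-441466$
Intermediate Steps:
$o{\left(A \right)} = 1$
$L{\left(D \right)} = D + D^{3}$ ($L{\left(D \right)} = D + D D^{2} = D + D^{3}$)
$U = 6710$ ($U = - 5 \left(\left(1 \left(-9\right) - 2\right) + \left(1 \left(-9\right) - 2\right)^{3}\right) = - 5 \left(\left(-9 - 2\right) + \left(-9 - 2\right)^{3}\right) = - 5 \left(-11 + \left(-11\right)^{3}\right) = - 5 \left(-11 - 1331\right) = \left(-5\right) \left(-1342\right) = 6710$)
$U - w = 6710 - 448176 = -441466$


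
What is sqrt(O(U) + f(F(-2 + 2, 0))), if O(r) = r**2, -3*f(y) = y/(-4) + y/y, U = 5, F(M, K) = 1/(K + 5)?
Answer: sqrt(22215)/30 ≈ 4.9682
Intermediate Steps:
F(M, K) = 1/(5 + K)
f(y) = -1/3 + y/12 (f(y) = -(y/(-4) + y/y)/3 = -(y*(-1/4) + 1)/3 = -(-y/4 + 1)/3 = -(1 - y/4)/3 = -1/3 + y/12)
sqrt(O(U) + f(F(-2 + 2, 0))) = sqrt(5**2 + (-1/3 + 1/(12*(5 + 0)))) = sqrt(25 + (-1/3 + (1/12)/5)) = sqrt(25 + (-1/3 + (1/12)*(1/5))) = sqrt(25 + (-1/3 + 1/60)) = sqrt(25 - 19/60) = sqrt(1481/60) = sqrt(22215)/30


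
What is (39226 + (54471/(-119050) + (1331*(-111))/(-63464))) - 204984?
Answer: -626176035697547/3777694600 ≈ -1.6576e+5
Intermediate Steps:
(39226 + (54471/(-119050) + (1331*(-111))/(-63464))) - 204984 = (39226 + (54471*(-1/119050) - 147741*(-1/63464))) - 204984 = (39226 + (-54471/119050 + 147741/63464)) - 204984 = (39226 + 7065809253/3777694600) - 204984 = 148190914188853/3777694600 - 204984 = -626176035697547/3777694600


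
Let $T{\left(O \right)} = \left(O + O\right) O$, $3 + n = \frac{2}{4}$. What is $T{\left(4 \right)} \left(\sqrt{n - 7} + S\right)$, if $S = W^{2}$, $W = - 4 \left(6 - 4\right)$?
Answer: $2048 + 16 i \sqrt{38} \approx 2048.0 + 98.631 i$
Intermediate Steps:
$n = - \frac{5}{2}$ ($n = -3 + \frac{2}{4} = -3 + 2 \cdot \frac{1}{4} = -3 + \frac{1}{2} = - \frac{5}{2} \approx -2.5$)
$T{\left(O \right)} = 2 O^{2}$ ($T{\left(O \right)} = 2 O O = 2 O^{2}$)
$W = -8$ ($W = \left(-4\right) 2 = -8$)
$S = 64$ ($S = \left(-8\right)^{2} = 64$)
$T{\left(4 \right)} \left(\sqrt{n - 7} + S\right) = 2 \cdot 4^{2} \left(\sqrt{- \frac{5}{2} - 7} + 64\right) = 2 \cdot 16 \left(\sqrt{- \frac{19}{2}} + 64\right) = 32 \left(\frac{i \sqrt{38}}{2} + 64\right) = 32 \left(64 + \frac{i \sqrt{38}}{2}\right) = 2048 + 16 i \sqrt{38}$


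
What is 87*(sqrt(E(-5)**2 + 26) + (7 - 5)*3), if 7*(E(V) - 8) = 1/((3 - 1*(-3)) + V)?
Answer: 522 + 87*sqrt(4523)/7 ≈ 1357.9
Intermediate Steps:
E(V) = 8 + 1/(7*(6 + V)) (E(V) = 8 + 1/(7*((3 - 1*(-3)) + V)) = 8 + 1/(7*((3 + 3) + V)) = 8 + 1/(7*(6 + V)))
87*(sqrt(E(-5)**2 + 26) + (7 - 5)*3) = 87*(sqrt(((337 + 56*(-5))/(7*(6 - 5)))**2 + 26) + (7 - 5)*3) = 87*(sqrt(((1/7)*(337 - 280)/1)**2 + 26) + 2*3) = 87*(sqrt(((1/7)*1*57)**2 + 26) + 6) = 87*(sqrt((57/7)**2 + 26) + 6) = 87*(sqrt(3249/49 + 26) + 6) = 87*(sqrt(4523/49) + 6) = 87*(sqrt(4523)/7 + 6) = 87*(6 + sqrt(4523)/7) = 522 + 87*sqrt(4523)/7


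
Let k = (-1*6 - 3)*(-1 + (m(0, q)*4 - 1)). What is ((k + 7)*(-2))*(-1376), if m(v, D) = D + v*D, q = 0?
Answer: 68800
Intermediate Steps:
m(v, D) = D + D*v
k = 18 (k = (-1*6 - 3)*(-1 + ((0*(1 + 0))*4 - 1)) = (-6 - 3)*(-1 + ((0*1)*4 - 1)) = -9*(-1 + (0*4 - 1)) = -9*(-1 + (0 - 1)) = -9*(-1 - 1) = -9*(-2) = 18)
((k + 7)*(-2))*(-1376) = ((18 + 7)*(-2))*(-1376) = (25*(-2))*(-1376) = -50*(-1376) = 68800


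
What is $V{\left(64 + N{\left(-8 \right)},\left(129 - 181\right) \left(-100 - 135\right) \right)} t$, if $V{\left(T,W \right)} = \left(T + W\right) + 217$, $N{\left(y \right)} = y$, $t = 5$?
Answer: $62465$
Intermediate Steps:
$V{\left(T,W \right)} = 217 + T + W$
$V{\left(64 + N{\left(-8 \right)},\left(129 - 181\right) \left(-100 - 135\right) \right)} t = \left(217 + \left(64 - 8\right) + \left(129 - 181\right) \left(-100 - 135\right)\right) 5 = \left(217 + 56 - -12220\right) 5 = \left(217 + 56 + 12220\right) 5 = 12493 \cdot 5 = 62465$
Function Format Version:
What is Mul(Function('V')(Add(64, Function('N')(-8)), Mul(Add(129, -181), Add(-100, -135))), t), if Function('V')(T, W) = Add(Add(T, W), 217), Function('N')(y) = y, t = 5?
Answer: 62465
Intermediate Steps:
Function('V')(T, W) = Add(217, T, W)
Mul(Function('V')(Add(64, Function('N')(-8)), Mul(Add(129, -181), Add(-100, -135))), t) = Mul(Add(217, Add(64, -8), Mul(Add(129, -181), Add(-100, -135))), 5) = Mul(Add(217, 56, Mul(-52, -235)), 5) = Mul(Add(217, 56, 12220), 5) = Mul(12493, 5) = 62465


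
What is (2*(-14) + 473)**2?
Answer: 198025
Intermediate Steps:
(2*(-14) + 473)**2 = (-28 + 473)**2 = 445**2 = 198025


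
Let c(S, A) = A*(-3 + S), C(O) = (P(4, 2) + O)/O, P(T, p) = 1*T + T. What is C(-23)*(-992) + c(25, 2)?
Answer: -13868/23 ≈ -602.96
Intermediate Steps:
P(T, p) = 2*T (P(T, p) = T + T = 2*T)
C(O) = (8 + O)/O (C(O) = (2*4 + O)/O = (8 + O)/O)
C(-23)*(-992) + c(25, 2) = ((8 - 23)/(-23))*(-992) + 2*(-3 + 25) = -1/23*(-15)*(-992) + 2*22 = (15/23)*(-992) + 44 = -14880/23 + 44 = -13868/23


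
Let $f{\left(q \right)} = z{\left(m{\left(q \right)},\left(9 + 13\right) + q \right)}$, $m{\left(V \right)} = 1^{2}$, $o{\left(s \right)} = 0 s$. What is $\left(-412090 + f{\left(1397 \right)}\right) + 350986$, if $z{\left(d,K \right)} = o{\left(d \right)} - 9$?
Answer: $-61113$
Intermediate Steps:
$o{\left(s \right)} = 0$
$m{\left(V \right)} = 1$
$z{\left(d,K \right)} = -9$ ($z{\left(d,K \right)} = 0 - 9 = -9$)
$f{\left(q \right)} = -9$
$\left(-412090 + f{\left(1397 \right)}\right) + 350986 = \left(-412090 - 9\right) + 350986 = -412099 + 350986 = -61113$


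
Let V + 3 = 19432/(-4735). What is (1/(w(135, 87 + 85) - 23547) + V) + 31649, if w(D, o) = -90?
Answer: 3541398818051/111921195 ≈ 31642.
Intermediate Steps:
V = -33637/4735 (V = -3 + 19432/(-4735) = -3 + 19432*(-1/4735) = -3 - 19432/4735 = -33637/4735 ≈ -7.1039)
(1/(w(135, 87 + 85) - 23547) + V) + 31649 = (1/(-90 - 23547) - 33637/4735) + 31649 = (1/(-23637) - 33637/4735) + 31649 = (-1/23637 - 33637/4735) + 31649 = -795082504/111921195 + 31649 = 3541398818051/111921195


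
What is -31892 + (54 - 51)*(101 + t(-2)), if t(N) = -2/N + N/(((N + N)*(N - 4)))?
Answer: -126345/4 ≈ -31586.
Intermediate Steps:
t(N) = 1/(2*(-4 + N)) - 2/N (t(N) = -2/N + N/(((2*N)*(-4 + N))) = -2/N + N/((2*N*(-4 + N))) = -2/N + N*(1/(2*N*(-4 + N))) = -2/N + 1/(2*(-4 + N)) = 1/(2*(-4 + N)) - 2/N)
-31892 + (54 - 51)*(101 + t(-2)) = -31892 + (54 - 51)*(101 + (½)*(16 - 3*(-2))/(-2*(-4 - 2))) = -31892 + 3*(101 + (½)*(-½)*(16 + 6)/(-6)) = -31892 + 3*(101 + (½)*(-½)*(-⅙)*22) = -31892 + 3*(101 + 11/12) = -31892 + 3*(1223/12) = -31892 + 1223/4 = -126345/4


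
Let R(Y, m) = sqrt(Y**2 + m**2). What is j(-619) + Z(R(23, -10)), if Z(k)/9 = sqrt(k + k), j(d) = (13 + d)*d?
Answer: 375114 + 9*sqrt(2)*629**(1/4) ≈ 3.7518e+5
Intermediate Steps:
j(d) = d*(13 + d)
Z(k) = 9*sqrt(2)*sqrt(k) (Z(k) = 9*sqrt(k + k) = 9*sqrt(2*k) = 9*(sqrt(2)*sqrt(k)) = 9*sqrt(2)*sqrt(k))
j(-619) + Z(R(23, -10)) = -619*(13 - 619) + 9*sqrt(2)*sqrt(sqrt(23**2 + (-10)**2)) = -619*(-606) + 9*sqrt(2)*sqrt(sqrt(529 + 100)) = 375114 + 9*sqrt(2)*sqrt(sqrt(629)) = 375114 + 9*sqrt(2)*629**(1/4)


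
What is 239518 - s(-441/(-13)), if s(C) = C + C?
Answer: 3112852/13 ≈ 2.3945e+5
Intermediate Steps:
s(C) = 2*C
239518 - s(-441/(-13)) = 239518 - 2*(-441/(-13)) = 239518 - 2*(-441*(-1/13)) = 239518 - 2*441/13 = 239518 - 1*882/13 = 239518 - 882/13 = 3112852/13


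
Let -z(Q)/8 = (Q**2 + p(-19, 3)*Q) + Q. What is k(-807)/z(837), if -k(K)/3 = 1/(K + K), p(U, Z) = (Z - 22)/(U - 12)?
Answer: -1/3021059376 ≈ -3.3101e-10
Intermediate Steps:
p(U, Z) = (-22 + Z)/(-12 + U)
k(K) = -3/(2*K) (k(K) = -3/(K + K) = -3*1/(2*K) = -3/(2*K))
z(Q) = -8*Q**2 - 400*Q/31 (z(Q) = -8*((Q**2 + ((-22 + 3)/(-12 - 19))*Q) + Q) = -8*((Q**2 + (-19/(-31))*Q) + Q) = -8*((Q**2 + (-1/31*(-19))*Q) + Q) = -8*((Q**2 + 19*Q/31) + Q) = -8*(Q**2 + 50*Q/31) = -8*Q**2 - 400*Q/31)
k(-807)/z(837) = (-3/2/(-807))/((-8/31*837*(50 + 31*837))) = (-3/2*(-1/807))/((-8/31*837*(50 + 25947))) = 1/(538*((-8/31*837*25997))) = (1/538)/(-5615352) = (1/538)*(-1/5615352) = -1/3021059376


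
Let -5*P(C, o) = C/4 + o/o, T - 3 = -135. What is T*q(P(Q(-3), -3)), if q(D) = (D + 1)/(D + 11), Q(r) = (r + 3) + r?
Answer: -836/73 ≈ -11.452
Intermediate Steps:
Q(r) = 3 + 2*r (Q(r) = (3 + r) + r = 3 + 2*r)
T = -132 (T = 3 - 135 = -132)
P(C, o) = -⅕ - C/20 (P(C, o) = -(C/4 + o/o)/5 = -(C*(¼) + 1)/5 = -(C/4 + 1)/5 = -(1 + C/4)/5 = -⅕ - C/20)
q(D) = (1 + D)/(11 + D)
T*q(P(Q(-3), -3)) = -132*(1 + (-⅕ - (3 + 2*(-3))/20))/(11 + (-⅕ - (3 + 2*(-3))/20)) = -132*(1 + (-⅕ - (3 - 6)/20))/(11 + (-⅕ - (3 - 6)/20)) = -132*(1 + (-⅕ - 1/20*(-3)))/(11 + (-⅕ - 1/20*(-3))) = -132*(1 + (-⅕ + 3/20))/(11 + (-⅕ + 3/20)) = -132*(1 - 1/20)/(11 - 1/20) = -132*19/(219/20*20) = -880*19/(73*20) = -132*19/219 = -836/73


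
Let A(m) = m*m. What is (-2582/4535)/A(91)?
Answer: -2582/37554335 ≈ -6.8754e-5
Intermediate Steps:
A(m) = m²
(-2582/4535)/A(91) = (-2582/4535)/(91²) = -2582*1/4535/8281 = -2582/4535*1/8281 = -2582/37554335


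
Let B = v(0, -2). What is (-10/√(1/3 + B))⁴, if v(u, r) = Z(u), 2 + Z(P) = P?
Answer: 3600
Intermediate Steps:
Z(P) = -2 + P
v(u, r) = -2 + u
B = -2 (B = -2 + 0 = -2)
(-10/√(1/3 + B))⁴ = (-10/√(1/3 - 2))⁴ = (-10/√(⅓ - 2))⁴ = (-10*(-I*√15/5))⁴ = (-(-2)*I*√15)⁴ = (2*I*√15)⁴ = 3600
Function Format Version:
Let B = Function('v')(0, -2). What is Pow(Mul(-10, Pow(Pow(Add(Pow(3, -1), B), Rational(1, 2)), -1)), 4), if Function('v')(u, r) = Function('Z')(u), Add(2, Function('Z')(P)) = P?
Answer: 3600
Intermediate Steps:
Function('Z')(P) = Add(-2, P)
Function('v')(u, r) = Add(-2, u)
B = -2 (B = Add(-2, 0) = -2)
Pow(Mul(-10, Pow(Pow(Add(Pow(3, -1), B), Rational(1, 2)), -1)), 4) = Pow(Mul(-10, Pow(Pow(Add(Pow(3, -1), -2), Rational(1, 2)), -1)), 4) = Pow(Mul(-10, Pow(Pow(Add(Rational(1, 3), -2), Rational(1, 2)), -1)), 4) = Pow(Mul(-10, Pow(Pow(Rational(-5, 3), Rational(1, 2)), -1)), 4) = Pow(Mul(-10, Pow(Mul(Rational(1, 3), I, Pow(15, Rational(1, 2))), -1)), 4) = Pow(Mul(-10, Mul(Rational(-1, 5), I, Pow(15, Rational(1, 2)))), 4) = Pow(Mul(2, I, Pow(15, Rational(1, 2))), 4) = 3600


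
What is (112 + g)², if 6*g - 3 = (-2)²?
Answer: 461041/36 ≈ 12807.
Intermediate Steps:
g = 7/6 (g = ½ + (⅙)*(-2)² = ½ + (⅙)*4 = ½ + ⅔ = 7/6 ≈ 1.1667)
(112 + g)² = (112 + 7/6)² = (679/6)² = 461041/36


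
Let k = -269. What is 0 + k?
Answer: -269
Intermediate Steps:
0 + k = 0 - 269 = -269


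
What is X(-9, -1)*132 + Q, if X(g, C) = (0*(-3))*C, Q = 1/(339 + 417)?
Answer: 1/756 ≈ 0.0013228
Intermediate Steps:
Q = 1/756 ≈ 0.0013228
X(g, C) = 0 (X(g, C) = 0*C = 0)
X(-9, -1)*132 + Q = 0*132 + 1/756 = 0 + 1/756 = 1/756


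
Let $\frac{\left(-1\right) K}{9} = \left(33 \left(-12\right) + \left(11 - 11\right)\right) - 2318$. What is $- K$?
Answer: $-24426$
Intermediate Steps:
$K = 24426$ ($K = - 9 \left(\left(33 \left(-12\right) + \left(11 - 11\right)\right) - 2318\right) = - 9 \left(\left(-396 + \left(11 - 11\right)\right) - 2318\right) = - 9 \left(\left(-396 + 0\right) - 2318\right) = - 9 \left(-396 - 2318\right) = \left(-9\right) \left(-2714\right) = 24426$)
$- K = \left(-1\right) 24426 = -24426$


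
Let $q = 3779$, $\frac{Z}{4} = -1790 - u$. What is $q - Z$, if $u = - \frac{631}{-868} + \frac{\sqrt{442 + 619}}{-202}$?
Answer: $\frac{2374394}{217} - \frac{2 \sqrt{1061}}{101} \approx 10941.0$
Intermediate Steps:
$u = \frac{631}{868} - \frac{\sqrt{1061}}{202}$ ($u = \left(-631\right) \left(- \frac{1}{868}\right) + \sqrt{1061} \left(- \frac{1}{202}\right) = \frac{631}{868} - \frac{\sqrt{1061}}{202} \approx 0.56571$)
$Z = - \frac{1554351}{217} + \frac{2 \sqrt{1061}}{101}$ ($Z = 4 \left(-1790 - \left(\frac{631}{868} - \frac{\sqrt{1061}}{202}\right)\right) = 4 \left(- \frac{1554351}{868} + \frac{\sqrt{1061}}{202}\right) = - \frac{1554351}{217} + \frac{2 \sqrt{1061}}{101} \approx -7162.3$)
$q - Z = 3779 - \left(- \frac{1554351}{217} + \frac{2 \sqrt{1061}}{101}\right) = 3779 + \left(\frac{1554351}{217} - \frac{2 \sqrt{1061}}{101}\right) = \frac{2374394}{217} - \frac{2 \sqrt{1061}}{101}$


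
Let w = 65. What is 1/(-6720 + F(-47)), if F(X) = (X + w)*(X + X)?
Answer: -1/8412 ≈ -0.00011888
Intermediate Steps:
F(X) = 2*X*(65 + X) (F(X) = (X + 65)*(X + X) = (65 + X)*(2*X) = 2*X*(65 + X))
1/(-6720 + F(-47)) = 1/(-6720 + 2*(-47)*(65 - 47)) = 1/(-6720 + 2*(-47)*18) = 1/(-6720 - 1692) = 1/(-8412) = -1/8412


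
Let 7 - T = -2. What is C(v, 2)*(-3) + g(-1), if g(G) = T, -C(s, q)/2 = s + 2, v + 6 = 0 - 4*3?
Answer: -87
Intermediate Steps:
v = -18 (v = -6 + (0 - 4*3) = -6 + (0 - 12) = -6 - 12 = -18)
C(s, q) = -4 - 2*s (C(s, q) = -2*(s + 2) = -2*(2 + s) = -4 - 2*s)
T = 9 (T = 7 - 1*(-2) = 7 + 2 = 9)
g(G) = 9
C(v, 2)*(-3) + g(-1) = (-4 - 2*(-18))*(-3) + 9 = (-4 + 36)*(-3) + 9 = 32*(-3) + 9 = -96 + 9 = -87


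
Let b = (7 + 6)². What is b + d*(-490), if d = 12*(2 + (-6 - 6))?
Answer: 58969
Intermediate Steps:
d = -120 (d = 12*(2 - 12) = 12*(-10) = -120)
b = 169 (b = 13² = 169)
b + d*(-490) = 169 - 120*(-490) = 169 + 58800 = 58969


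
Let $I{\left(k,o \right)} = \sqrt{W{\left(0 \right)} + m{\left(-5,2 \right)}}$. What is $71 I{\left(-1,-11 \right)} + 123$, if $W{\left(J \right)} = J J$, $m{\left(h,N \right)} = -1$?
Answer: $123 + 71 i \approx 123.0 + 71.0 i$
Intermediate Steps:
$W{\left(J \right)} = J^{2}$
$I{\left(k,o \right)} = i$ ($I{\left(k,o \right)} = \sqrt{0^{2} - 1} = \sqrt{0 - 1} = \sqrt{-1} = i$)
$71 I{\left(-1,-11 \right)} + 123 = 71 i + 123 = 123 + 71 i$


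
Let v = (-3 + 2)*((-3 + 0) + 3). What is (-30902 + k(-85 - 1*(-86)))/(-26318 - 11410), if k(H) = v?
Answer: 15451/18864 ≈ 0.81907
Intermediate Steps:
v = 0 (v = -(-3 + 3) = -1*0 = 0)
k(H) = 0
(-30902 + k(-85 - 1*(-86)))/(-26318 - 11410) = (-30902 + 0)/(-26318 - 11410) = -30902/(-37728) = -30902*(-1/37728) = 15451/18864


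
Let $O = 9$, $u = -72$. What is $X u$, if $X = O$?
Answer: $-648$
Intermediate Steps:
$X = 9$
$X u = 9 \left(-72\right) = -648$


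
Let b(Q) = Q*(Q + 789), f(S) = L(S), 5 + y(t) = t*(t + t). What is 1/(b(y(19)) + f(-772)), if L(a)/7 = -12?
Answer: 1/1079718 ≈ 9.2617e-7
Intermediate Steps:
L(a) = -84 (L(a) = 7*(-12) = -84)
y(t) = -5 + 2*t² (y(t) = -5 + t*(t + t) = -5 + t*(2*t) = -5 + 2*t²)
f(S) = -84
b(Q) = Q*(789 + Q)
1/(b(y(19)) + f(-772)) = 1/((-5 + 2*19²)*(789 + (-5 + 2*19²)) - 84) = 1/((-5 + 2*361)*(789 + (-5 + 2*361)) - 84) = 1/((-5 + 722)*(789 + (-5 + 722)) - 84) = 1/(717*(789 + 717) - 84) = 1/(717*1506 - 84) = 1/(1079802 - 84) = 1/1079718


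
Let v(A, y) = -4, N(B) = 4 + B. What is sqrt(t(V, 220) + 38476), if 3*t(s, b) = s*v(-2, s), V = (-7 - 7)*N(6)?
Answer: 2*sqrt(86991)/3 ≈ 196.63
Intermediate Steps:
V = -140 (V = (-7 - 7)*(4 + 6) = -14*10 = -140)
t(s, b) = -4*s/3 (t(s, b) = (s*(-4))/3 = (-4*s)/3 = -4*s/3)
sqrt(t(V, 220) + 38476) = sqrt(-4/3*(-140) + 38476) = sqrt(560/3 + 38476) = sqrt(115988/3) = 2*sqrt(86991)/3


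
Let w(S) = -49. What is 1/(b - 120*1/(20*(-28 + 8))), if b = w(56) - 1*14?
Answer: -10/627 ≈ -0.015949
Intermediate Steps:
b = -63 (b = -49 - 1*14 = -49 - 14 = -63)
1/(b - 120*1/(20*(-28 + 8))) = 1/(-63 - 120*1/(20*(-28 + 8))) = 1/(-63 - 120/(20*(-20))) = 1/(-63 - 120/(-400)) = 1/(-63 - 120*(-1/400)) = 1/(-63 + 3/10) = 1/(-627/10) = -10/627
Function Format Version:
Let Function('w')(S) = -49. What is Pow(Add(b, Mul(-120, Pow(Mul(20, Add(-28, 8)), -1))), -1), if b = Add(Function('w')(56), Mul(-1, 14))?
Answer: Rational(-10, 627) ≈ -0.015949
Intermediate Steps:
b = -63 (b = Add(-49, Mul(-1, 14)) = Add(-49, -14) = -63)
Pow(Add(b, Mul(-120, Pow(Mul(20, Add(-28, 8)), -1))), -1) = Pow(Add(-63, Mul(-120, Pow(Mul(20, Add(-28, 8)), -1))), -1) = Pow(Add(-63, Mul(-120, Pow(Mul(20, -20), -1))), -1) = Pow(Add(-63, Mul(-120, Pow(-400, -1))), -1) = Pow(Add(-63, Mul(-120, Rational(-1, 400))), -1) = Pow(Add(-63, Rational(3, 10)), -1) = Pow(Rational(-627, 10), -1) = Rational(-10, 627)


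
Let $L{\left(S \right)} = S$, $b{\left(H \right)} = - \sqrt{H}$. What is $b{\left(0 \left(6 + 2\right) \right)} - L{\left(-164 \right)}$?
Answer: $164$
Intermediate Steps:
$b{\left(0 \left(6 + 2\right) \right)} - L{\left(-164 \right)} = - \sqrt{0 \left(6 + 2\right)} - -164 = - \sqrt{0 \cdot 8} + 164 = - \sqrt{0} + 164 = \left(-1\right) 0 + 164 = 0 + 164 = 164$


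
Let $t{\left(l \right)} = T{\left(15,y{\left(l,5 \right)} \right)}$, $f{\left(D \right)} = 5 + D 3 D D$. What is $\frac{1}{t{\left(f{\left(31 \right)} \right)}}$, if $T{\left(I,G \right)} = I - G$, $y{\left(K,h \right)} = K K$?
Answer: $- \frac{1}{7988426869} \approx -1.2518 \cdot 10^{-10}$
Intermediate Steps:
$f{\left(D \right)} = 5 + 3 D^{3}$ ($f{\left(D \right)} = 5 + D 3 D^{2} = 5 + 3 D^{3}$)
$y{\left(K,h \right)} = K^{2}$
$t{\left(l \right)} = 15 - l^{2}$
$\frac{1}{t{\left(f{\left(31 \right)} \right)}} = \frac{1}{15 - \left(5 + 3 \cdot 31^{3}\right)^{2}} = \frac{1}{15 - \left(5 + 3 \cdot 29791\right)^{2}} = \frac{1}{15 - \left(5 + 89373\right)^{2}} = \frac{1}{15 - 89378^{2}} = \frac{1}{15 - 7988426884} = \frac{1}{-7988426869} = - \frac{1}{7988426869}$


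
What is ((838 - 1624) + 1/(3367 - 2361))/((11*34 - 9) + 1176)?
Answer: -790715/1550246 ≈ -0.51006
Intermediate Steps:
((838 - 1624) + 1/(3367 - 2361))/((11*34 - 9) + 1176) = (-786 + 1/1006)/((374 - 9) + 1176) = (-786 + 1/1006)/(365 + 1176) = -790715/1006/1541 = -790715/1006*1/1541 = -790715/1550246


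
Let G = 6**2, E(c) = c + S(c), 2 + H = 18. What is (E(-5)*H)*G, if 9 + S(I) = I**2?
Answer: 6336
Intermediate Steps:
H = 16 (H = -2 + 18 = 16)
S(I) = -9 + I**2
E(c) = -9 + c + c**2 (E(c) = c + (-9 + c**2) = -9 + c + c**2)
G = 36
(E(-5)*H)*G = ((-9 - 5 + (-5)**2)*16)*36 = ((-9 - 5 + 25)*16)*36 = (11*16)*36 = 176*36 = 6336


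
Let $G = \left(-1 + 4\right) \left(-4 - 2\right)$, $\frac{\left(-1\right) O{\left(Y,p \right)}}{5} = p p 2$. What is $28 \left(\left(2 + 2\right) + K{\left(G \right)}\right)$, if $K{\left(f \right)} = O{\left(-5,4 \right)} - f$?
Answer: $-3864$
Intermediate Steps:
$O{\left(Y,p \right)} = - 10 p^{2}$ ($O{\left(Y,p \right)} = - 5 p p 2 = - 5 p^{2} \cdot 2 = - 5 \cdot 2 p^{2} = - 10 p^{2}$)
$G = -18$ ($G = 3 \left(-6\right) = -18$)
$K{\left(f \right)} = -160 - f$ ($K{\left(f \right)} = - 10 \cdot 4^{2} - f = \left(-10\right) 16 - f = -160 - f$)
$28 \left(\left(2 + 2\right) + K{\left(G \right)}\right) = 28 \left(\left(2 + 2\right) - 142\right) = 28 \left(4 + \left(-160 + 18\right)\right) = 28 \left(4 - 142\right) = 28 \left(-138\right) = -3864$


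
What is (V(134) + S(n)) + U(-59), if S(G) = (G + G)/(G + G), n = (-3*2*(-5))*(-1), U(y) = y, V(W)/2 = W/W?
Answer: -56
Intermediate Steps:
V(W) = 2 (V(W) = 2*(W/W) = 2*1 = 2)
n = -30 (n = -6*(-5)*(-1) = 30*(-1) = -30)
S(G) = 1 (S(G) = (2*G)/((2*G)) = (2*G)*(1/(2*G)) = 1)
(V(134) + S(n)) + U(-59) = (2 + 1) - 59 = 3 - 59 = -56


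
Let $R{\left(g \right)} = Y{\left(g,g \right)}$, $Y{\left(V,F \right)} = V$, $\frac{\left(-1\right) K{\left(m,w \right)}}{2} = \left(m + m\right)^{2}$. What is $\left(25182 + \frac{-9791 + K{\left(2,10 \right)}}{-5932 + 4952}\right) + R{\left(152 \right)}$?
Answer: $\frac{24837143}{980} \approx 25344.0$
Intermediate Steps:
$K{\left(m,w \right)} = - 8 m^{2}$ ($K{\left(m,w \right)} = - 2 \left(m + m\right)^{2} = - 2 \left(2 m\right)^{2} = - 2 \cdot 4 m^{2} = - 8 m^{2}$)
$R{\left(g \right)} = g$
$\left(25182 + \frac{-9791 + K{\left(2,10 \right)}}{-5932 + 4952}\right) + R{\left(152 \right)} = \left(25182 + \frac{-9791 - 8 \cdot 2^{2}}{-5932 + 4952}\right) + 152 = \left(25182 + \frac{-9791 - 32}{-980}\right) + 152 = \left(25182 + \left(-9791 - 32\right) \left(- \frac{1}{980}\right)\right) + 152 = \left(25182 - - \frac{9823}{980}\right) + 152 = \left(25182 + \frac{9823}{980}\right) + 152 = \frac{24688183}{980} + 152 = \frac{24837143}{980}$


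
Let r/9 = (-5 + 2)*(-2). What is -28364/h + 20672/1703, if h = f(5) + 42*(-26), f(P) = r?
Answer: 34880714/883857 ≈ 39.464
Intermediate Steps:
r = 54 (r = 9*((-5 + 2)*(-2)) = 9*(-3*(-2)) = 9*6 = 54)
f(P) = 54
h = -1038 (h = 54 + 42*(-26) = 54 - 1092 = -1038)
-28364/h + 20672/1703 = -28364/(-1038) + 20672/1703 = -28364*(-1/1038) + 20672*(1/1703) = 14182/519 + 20672/1703 = 34880714/883857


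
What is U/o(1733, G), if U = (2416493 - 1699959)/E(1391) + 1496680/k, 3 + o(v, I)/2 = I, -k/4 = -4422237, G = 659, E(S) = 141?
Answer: 22005110587/5681100466 ≈ 3.8734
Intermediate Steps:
k = 17688948 (k = -4*(-4422237) = 17688948)
o(v, I) = -6 + 2*I
U = 352081769392/69281713 (U = (2416493 - 1699959)/141 + 1496680/17688948 = 716534*(1/141) + 1496680*(1/17688948) = 716534/141 + 374170/4422237 = 352081769392/69281713 ≈ 5081.9)
U/o(1733, G) = 352081769392/(69281713*(-6 + 2*659)) = 352081769392/(69281713*(-6 + 1318)) = (352081769392/69281713)/1312 = (352081769392/69281713)*(1/1312) = 22005110587/5681100466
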